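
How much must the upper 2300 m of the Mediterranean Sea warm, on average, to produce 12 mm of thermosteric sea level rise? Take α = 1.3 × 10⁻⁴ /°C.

0.040 °C

ΔT = Δh/(αH) = 0.012 / (1.3×10⁻⁴ × 2300) ≈ 0.04013 °C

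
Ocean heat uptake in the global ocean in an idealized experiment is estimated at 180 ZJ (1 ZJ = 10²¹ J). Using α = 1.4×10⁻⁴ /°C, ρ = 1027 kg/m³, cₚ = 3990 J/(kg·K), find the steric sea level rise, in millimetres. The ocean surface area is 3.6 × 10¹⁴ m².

Per unit area: Q = 180×10²¹ / (3.6×10¹⁴) = 5×10⁸ J/m²
Δh = αQ/(ρcₚ) = 1.4×10⁻⁴ × 5×10⁸ / (1027 × 3990) ≈ 0.017083 m

Δh ≈ 17.1 mm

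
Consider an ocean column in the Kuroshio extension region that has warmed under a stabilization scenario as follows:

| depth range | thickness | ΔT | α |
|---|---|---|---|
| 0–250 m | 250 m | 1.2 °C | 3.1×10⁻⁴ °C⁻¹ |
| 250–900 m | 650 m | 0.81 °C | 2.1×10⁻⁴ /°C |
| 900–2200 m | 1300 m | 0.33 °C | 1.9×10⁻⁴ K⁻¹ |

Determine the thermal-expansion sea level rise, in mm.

290 mm of thermosteric rise

Layer 1: 1.2 × 3.1×10⁻⁴ × 250 = 0.09300 m
250–900 m: 0.81 × 650 × 2.1×10⁻⁴ = 0.110565 m
0.33 × 1.9×10⁻⁴ × 1300 = 0.08151 m
Δh = 0.09300 + 0.110565 + 0.08151 = 0.285075 m ≈ 290 mm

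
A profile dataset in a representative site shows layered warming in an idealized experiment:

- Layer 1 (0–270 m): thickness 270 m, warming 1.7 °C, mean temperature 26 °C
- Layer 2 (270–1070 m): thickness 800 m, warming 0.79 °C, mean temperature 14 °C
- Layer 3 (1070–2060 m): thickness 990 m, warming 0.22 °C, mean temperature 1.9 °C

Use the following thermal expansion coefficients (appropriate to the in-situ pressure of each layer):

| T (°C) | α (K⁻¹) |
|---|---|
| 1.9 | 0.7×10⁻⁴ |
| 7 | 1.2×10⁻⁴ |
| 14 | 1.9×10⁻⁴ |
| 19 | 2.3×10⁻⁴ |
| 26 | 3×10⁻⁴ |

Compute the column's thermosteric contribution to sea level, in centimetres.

27 cm of thermosteric rise

Layer 1 at 26 °C → α = 3×10⁻⁴ K⁻¹
Layer 2 at 14 °C → α = 1.9×10⁻⁴ K⁻¹
Layer 3 at 1.9 °C → α = 0.7×10⁻⁴ K⁻¹
0–270 m: 3×10⁻⁴ × 270 × 1.7 = 0.13770 m
270–1070 m: 800 × 1.9×10⁻⁴ × 0.79 = 0.12008 m
1070–2060 m: 990 × 0.22 × 0.7×10⁻⁴ = 0.015246 m
Δh = 0.13770 + 0.12008 + 0.015246 = 0.273026 m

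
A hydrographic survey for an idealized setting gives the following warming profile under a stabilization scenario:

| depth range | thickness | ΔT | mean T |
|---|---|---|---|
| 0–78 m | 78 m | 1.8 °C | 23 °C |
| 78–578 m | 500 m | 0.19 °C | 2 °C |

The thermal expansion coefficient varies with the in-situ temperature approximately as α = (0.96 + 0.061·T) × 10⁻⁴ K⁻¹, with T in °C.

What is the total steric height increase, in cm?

4.3 cm

Layer 1: α = (0.96 + 0.061×23)×10⁻⁴ = 2.363×10⁻⁴ K⁻¹
Layer 2: α = (0.96 + 0.061×2)×10⁻⁴ = 1.082×10⁻⁴ K⁻¹
Layer 1: 1.8 × 78 × 2.363×10⁻⁴ = 0.03317652 m
Layer 2: 1.082×10⁻⁴ × 500 × 0.19 = 0.010279 m
Δh = 0.03317652 + 0.010279 = 0.04345552 m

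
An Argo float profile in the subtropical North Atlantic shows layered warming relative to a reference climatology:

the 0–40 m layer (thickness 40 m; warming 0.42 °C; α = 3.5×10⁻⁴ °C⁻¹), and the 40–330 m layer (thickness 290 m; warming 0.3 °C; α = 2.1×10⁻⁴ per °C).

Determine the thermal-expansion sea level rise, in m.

Layer 1: 0.42 × 40 × 3.5×10⁻⁴ = 0.00588 m
Layer 2: 2.1×10⁻⁴ × 0.3 × 290 = 0.01827 m
Δh = 0.00588 + 0.01827 = 0.02415 m ≈ 0.0242 m

0.0242 m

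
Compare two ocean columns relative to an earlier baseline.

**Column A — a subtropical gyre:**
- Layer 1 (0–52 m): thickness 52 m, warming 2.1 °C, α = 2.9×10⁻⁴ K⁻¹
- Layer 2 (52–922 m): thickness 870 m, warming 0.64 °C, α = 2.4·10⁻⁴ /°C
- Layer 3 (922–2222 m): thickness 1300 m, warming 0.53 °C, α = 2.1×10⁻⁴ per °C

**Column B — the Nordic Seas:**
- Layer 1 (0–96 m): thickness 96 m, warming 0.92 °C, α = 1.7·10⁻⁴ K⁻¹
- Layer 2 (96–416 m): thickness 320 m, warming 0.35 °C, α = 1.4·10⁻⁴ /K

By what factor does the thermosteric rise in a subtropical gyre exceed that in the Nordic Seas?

a factor of 10

A 52 × 2.1 × 2.9×10⁻⁴ = 0.031668 m
A Layer 2: 870 × 2.4×10⁻⁴ × 0.64 = 0.133632 m
A 922–2222 m: 1300 × 0.53 × 2.1×10⁻⁴ = 0.14469 m
A total: 0.30999 m
B Layer 1: 1.7×10⁻⁴ × 96 × 0.92 = 0.0150144 m
B 0.35 × 1.4×10⁻⁴ × 320 = 0.01568 m
B total: 0.0306944 m
Ratio: 0.30999 / 0.0306944 ≈ 10.10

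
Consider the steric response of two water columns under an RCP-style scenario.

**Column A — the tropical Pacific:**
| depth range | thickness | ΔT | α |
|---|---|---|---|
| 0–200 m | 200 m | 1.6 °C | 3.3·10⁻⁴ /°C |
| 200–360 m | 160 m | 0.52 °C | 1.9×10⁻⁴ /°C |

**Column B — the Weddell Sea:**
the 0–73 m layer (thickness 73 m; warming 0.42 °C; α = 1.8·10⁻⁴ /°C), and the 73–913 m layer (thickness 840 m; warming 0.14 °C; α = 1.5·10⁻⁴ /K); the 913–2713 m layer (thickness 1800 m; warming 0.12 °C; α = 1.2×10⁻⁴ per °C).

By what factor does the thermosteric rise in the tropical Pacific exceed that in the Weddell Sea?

≈ 2.47×

A 1.6 × 3.3×10⁻⁴ × 200 = 0.10560 m
A 160 × 1.9×10⁻⁴ × 0.52 = 0.015808 m
A total: 0.121408 m
B 0.42 × 73 × 1.8×10⁻⁴ = 0.0055188 m
B Layer 2: 1.5×10⁻⁴ × 0.14 × 840 = 0.01764 m
B 1800 × 0.12 × 1.2×10⁻⁴ = 0.02592 m
B total: 0.0490788 m
Ratio: 0.121408 / 0.0490788 ≈ 2.474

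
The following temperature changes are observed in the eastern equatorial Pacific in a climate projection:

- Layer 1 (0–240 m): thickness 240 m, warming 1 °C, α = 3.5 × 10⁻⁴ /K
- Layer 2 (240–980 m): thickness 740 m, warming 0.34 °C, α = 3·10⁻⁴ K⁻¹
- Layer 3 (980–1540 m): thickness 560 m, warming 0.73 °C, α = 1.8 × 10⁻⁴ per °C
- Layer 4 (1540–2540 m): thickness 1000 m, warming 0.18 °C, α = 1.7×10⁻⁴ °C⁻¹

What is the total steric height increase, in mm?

Layer 1: 240 × 1 × 3.5×10⁻⁴ = 0.08400 m
Layer 2: 3×10⁻⁴ × 0.34 × 740 = 0.07548 m
980–1540 m: 0.73 × 560 × 1.8×10⁻⁴ = 0.073584 m
Layer 4: 0.18 × 1.7×10⁻⁴ × 1000 = 0.03060 m
Δh = 0.08400 + 0.07548 + 0.073584 + 0.03060 = 0.263664 m

Δh = 260 mm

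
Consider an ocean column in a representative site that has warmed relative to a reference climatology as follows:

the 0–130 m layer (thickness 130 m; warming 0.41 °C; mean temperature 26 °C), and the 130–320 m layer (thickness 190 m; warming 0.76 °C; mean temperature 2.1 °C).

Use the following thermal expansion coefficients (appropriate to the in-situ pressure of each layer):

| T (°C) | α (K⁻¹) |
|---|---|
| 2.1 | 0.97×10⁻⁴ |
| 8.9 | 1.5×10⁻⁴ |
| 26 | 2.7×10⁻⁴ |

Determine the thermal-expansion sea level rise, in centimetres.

Layer 1 at 26 °C → α = 2.7×10⁻⁴ K⁻¹
Layer 2 at 2.1 °C → α = 0.97×10⁻⁴ K⁻¹
Layer 1: 130 × 0.41 × 2.7×10⁻⁴ = 0.014391 m
Layer 2: 190 × 0.97×10⁻⁴ × 0.76 = 0.0140068 m
Δh = 0.014391 + 0.0140068 = 0.0283978 m

2.84 cm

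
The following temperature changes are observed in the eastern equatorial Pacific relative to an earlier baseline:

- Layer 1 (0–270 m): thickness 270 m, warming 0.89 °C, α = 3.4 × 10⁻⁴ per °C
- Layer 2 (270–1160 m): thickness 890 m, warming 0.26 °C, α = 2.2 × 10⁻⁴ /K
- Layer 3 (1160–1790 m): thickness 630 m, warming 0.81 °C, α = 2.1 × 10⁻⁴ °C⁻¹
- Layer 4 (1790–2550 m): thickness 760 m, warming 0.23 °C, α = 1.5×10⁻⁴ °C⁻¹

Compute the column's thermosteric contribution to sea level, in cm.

Layer 1: 270 × 3.4×10⁻⁴ × 0.89 = 0.081702 m
270–1160 m: 890 × 2.2×10⁻⁴ × 0.26 = 0.050908 m
Layer 3: 0.81 × 630 × 2.1×10⁻⁴ = 0.107163 m
760 × 1.5×10⁻⁴ × 0.23 = 0.02622 m
Δh = 0.081702 + 0.050908 + 0.107163 + 0.02622 = 0.265993 m

26.6 cm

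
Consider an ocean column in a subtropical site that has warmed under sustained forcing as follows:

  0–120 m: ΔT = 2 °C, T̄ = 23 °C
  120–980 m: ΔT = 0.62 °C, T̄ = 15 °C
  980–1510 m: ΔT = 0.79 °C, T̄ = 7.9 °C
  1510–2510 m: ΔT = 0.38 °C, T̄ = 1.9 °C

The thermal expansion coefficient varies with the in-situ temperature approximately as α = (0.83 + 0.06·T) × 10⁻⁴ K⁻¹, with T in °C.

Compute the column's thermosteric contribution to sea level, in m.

Layer 1: α = (0.83 + 0.06×23)×10⁻⁴ = 2.21×10⁻⁴ K⁻¹
Layer 2: α = (0.83 + 0.06×15)×10⁻⁴ = 1.73×10⁻⁴ K⁻¹
Layer 3: α = (0.83 + 0.06×7.9)×10⁻⁴ = 1.304×10⁻⁴ K⁻¹
Layer 4: α = (0.83 + 0.06×1.9)×10⁻⁴ = 0.944×10⁻⁴ K⁻¹
0–120 m: 120 × 2 × 2.21×10⁻⁴ = 0.05304 m
1.73×10⁻⁴ × 860 × 0.62 = 0.0922436 m
530 × 1.304×10⁻⁴ × 0.79 = 0.05459848 m
Layer 4: 0.944×10⁻⁴ × 1000 × 0.38 = 0.035872 m
Δh = 0.05304 + 0.0922436 + 0.05459848 + 0.035872 = 0.23575408 m

0.236 m of thermosteric rise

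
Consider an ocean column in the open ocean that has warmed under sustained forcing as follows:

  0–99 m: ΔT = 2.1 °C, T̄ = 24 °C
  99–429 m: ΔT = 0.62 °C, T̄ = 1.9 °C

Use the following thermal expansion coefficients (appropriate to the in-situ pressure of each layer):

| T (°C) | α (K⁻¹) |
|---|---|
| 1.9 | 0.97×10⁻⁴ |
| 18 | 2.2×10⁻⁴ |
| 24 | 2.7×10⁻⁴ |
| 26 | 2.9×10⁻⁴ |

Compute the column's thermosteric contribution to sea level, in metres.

Δh ≈ 0.076 m

Layer 1 at 24 °C → α = 2.7×10⁻⁴ K⁻¹
Layer 2 at 1.9 °C → α = 0.97×10⁻⁴ K⁻¹
Layer 1: 2.7×10⁻⁴ × 2.1 × 99 = 0.056133 m
99–429 m: 0.62 × 0.97×10⁻⁴ × 330 = 0.0198462 m
Δh = 0.056133 + 0.0198462 = 0.0759792 m ≈ 0.076 m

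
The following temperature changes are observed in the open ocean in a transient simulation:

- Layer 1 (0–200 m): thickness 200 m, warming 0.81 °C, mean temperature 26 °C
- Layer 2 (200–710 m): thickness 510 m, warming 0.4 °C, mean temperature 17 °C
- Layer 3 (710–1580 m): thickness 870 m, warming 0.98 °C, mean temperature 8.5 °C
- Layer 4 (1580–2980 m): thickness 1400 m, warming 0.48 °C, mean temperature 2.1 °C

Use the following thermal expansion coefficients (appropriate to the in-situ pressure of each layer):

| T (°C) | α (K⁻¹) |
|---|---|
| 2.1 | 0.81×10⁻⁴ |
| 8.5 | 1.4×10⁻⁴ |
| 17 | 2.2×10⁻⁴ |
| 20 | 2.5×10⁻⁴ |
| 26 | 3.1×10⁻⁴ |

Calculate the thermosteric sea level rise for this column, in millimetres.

269 mm of thermosteric rise

Layer 1 at 26 °C → α = 3.1×10⁻⁴ K⁻¹
Layer 2 at 17 °C → α = 2.2×10⁻⁴ K⁻¹
Layer 3 at 8.5 °C → α = 1.4×10⁻⁴ K⁻¹
Layer 4 at 2.1 °C → α = 0.81×10⁻⁴ K⁻¹
Layer 1: 0.81 × 200 × 3.1×10⁻⁴ = 0.05022 m
Layer 2: 2.2×10⁻⁴ × 510 × 0.4 = 0.04488 m
Layer 3: 870 × 0.98 × 1.4×10⁻⁴ = 0.119364 m
Layer 4: 1400 × 0.81×10⁻⁴ × 0.48 = 0.054432 m
Δh = 0.05022 + 0.04488 + 0.119364 + 0.054432 = 0.268896 m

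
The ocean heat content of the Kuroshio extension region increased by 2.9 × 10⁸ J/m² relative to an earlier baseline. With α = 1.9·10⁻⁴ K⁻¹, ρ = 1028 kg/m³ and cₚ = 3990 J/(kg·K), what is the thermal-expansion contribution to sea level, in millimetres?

Δh = αQ/(ρcₚ) = 1.9×10⁻⁴ × 2.9×10⁸ / (1028 × 3990) ≈ 0.013433 m

Δh ≈ 13 mm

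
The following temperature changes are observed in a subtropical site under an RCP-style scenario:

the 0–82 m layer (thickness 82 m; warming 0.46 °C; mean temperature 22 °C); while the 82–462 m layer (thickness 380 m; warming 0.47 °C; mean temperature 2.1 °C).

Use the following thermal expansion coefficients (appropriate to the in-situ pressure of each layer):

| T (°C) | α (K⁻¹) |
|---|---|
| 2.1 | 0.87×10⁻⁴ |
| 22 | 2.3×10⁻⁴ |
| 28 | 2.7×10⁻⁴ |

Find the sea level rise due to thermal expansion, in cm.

Δh = 2.42 cm

Layer 1 at 22 °C → α = 2.3×10⁻⁴ K⁻¹
Layer 2 at 2.1 °C → α = 0.87×10⁻⁴ K⁻¹
Layer 1: 82 × 2.3×10⁻⁴ × 0.46 = 0.0086756 m
Layer 2: 380 × 0.87×10⁻⁴ × 0.47 = 0.0155382 m
Δh = 0.0086756 + 0.0155382 = 0.0242138 m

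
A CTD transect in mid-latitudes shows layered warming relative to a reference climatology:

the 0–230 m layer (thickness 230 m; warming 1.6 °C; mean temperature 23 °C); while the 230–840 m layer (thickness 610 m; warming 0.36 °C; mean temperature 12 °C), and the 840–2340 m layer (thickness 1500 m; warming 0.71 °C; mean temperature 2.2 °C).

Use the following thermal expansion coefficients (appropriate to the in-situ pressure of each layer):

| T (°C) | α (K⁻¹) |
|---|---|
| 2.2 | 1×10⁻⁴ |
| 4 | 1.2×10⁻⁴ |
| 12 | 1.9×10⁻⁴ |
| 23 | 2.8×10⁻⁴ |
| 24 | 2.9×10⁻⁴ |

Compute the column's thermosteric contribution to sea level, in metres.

Layer 1 at 23 °C → α = 2.8×10⁻⁴ K⁻¹
Layer 2 at 12 °C → α = 1.9×10⁻⁴ K⁻¹
Layer 3 at 2.2 °C → α = 1×10⁻⁴ K⁻¹
0–230 m: 2.8×10⁻⁴ × 1.6 × 230 = 0.10304 m
Layer 2: 0.36 × 610 × 1.9×10⁻⁴ = 0.041724 m
0.71 × 1500 × 1×10⁻⁴ = 0.10650 m
Δh = 0.10304 + 0.041724 + 0.10650 = 0.251264 m

about 0.25 m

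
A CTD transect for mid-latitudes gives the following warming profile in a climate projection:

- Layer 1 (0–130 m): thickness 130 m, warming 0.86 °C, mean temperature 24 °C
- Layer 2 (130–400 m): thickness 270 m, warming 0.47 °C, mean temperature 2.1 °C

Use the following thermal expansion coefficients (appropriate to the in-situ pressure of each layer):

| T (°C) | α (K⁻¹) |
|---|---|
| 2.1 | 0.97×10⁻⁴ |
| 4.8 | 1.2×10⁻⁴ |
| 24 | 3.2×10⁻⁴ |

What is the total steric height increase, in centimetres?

Δh ≈ 4.8 cm

Layer 1 at 24 °C → α = 3.2×10⁻⁴ K⁻¹
Layer 2 at 2.1 °C → α = 0.97×10⁻⁴ K⁻¹
130 × 3.2×10⁻⁴ × 0.86 = 0.035776 m
0.97×10⁻⁴ × 270 × 0.47 = 0.0123093 m
Δh = 0.035776 + 0.0123093 = 0.0480853 m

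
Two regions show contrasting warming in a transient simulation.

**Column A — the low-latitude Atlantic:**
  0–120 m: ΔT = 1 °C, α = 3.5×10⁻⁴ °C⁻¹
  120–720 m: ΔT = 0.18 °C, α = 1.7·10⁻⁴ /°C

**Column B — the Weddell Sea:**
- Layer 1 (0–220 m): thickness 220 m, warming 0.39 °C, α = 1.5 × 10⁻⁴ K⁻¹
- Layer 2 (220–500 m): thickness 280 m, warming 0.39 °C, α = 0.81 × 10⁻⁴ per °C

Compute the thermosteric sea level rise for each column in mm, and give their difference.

A Layer 1: 3.5×10⁻⁴ × 120 × 1 = 0.04200 m
A 120–720 m: 600 × 1.7×10⁻⁴ × 0.18 = 0.01836 m
A total: 0.06036 m
B Layer 1: 1.5×10⁻⁴ × 220 × 0.39 = 0.01287 m
B Layer 2: 0.81×10⁻⁴ × 280 × 0.39 = 0.0088452 m
B total: 0.0217152 m
Difference: 0.06036 − 0.0217152 = 0.0386448 m

Δh_A ≈ 60 mm, Δh_B ≈ 22 mm; difference ≈ 39 mm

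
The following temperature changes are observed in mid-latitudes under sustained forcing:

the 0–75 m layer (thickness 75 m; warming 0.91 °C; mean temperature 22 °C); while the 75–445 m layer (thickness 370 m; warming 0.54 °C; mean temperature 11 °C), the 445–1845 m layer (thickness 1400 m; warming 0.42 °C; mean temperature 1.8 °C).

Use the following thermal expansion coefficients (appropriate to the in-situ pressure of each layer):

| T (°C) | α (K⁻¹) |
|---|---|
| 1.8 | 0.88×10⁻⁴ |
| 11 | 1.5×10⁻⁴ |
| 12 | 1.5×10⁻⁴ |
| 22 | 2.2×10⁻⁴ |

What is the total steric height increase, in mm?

Layer 1 at 22 °C → α = 2.2×10⁻⁴ K⁻¹
Layer 2 at 11 °C → α = 1.5×10⁻⁴ K⁻¹
Layer 3 at 1.8 °C → α = 0.88×10⁻⁴ K⁻¹
0–75 m: 75 × 2.2×10⁻⁴ × 0.91 = 0.015015 m
1.5×10⁻⁴ × 370 × 0.54 = 0.02997 m
445–1845 m: 0.42 × 1400 × 0.88×10⁻⁴ = 0.051744 m
Δh = 0.015015 + 0.02997 + 0.051744 = 0.096729 m

Δh = 96.7 mm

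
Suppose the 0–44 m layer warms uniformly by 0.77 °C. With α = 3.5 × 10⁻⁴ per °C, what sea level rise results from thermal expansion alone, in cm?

Δh = αΔT·H = 3.5×10⁻⁴ × 0.77 × 44 = 0.011858 m

Δh ≈ 1.2 cm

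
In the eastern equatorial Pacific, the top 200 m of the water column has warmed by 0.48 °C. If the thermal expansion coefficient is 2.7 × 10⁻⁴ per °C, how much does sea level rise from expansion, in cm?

2.6 cm of thermosteric rise

Δh = αΔT·H = 2.7×10⁻⁴ × 0.48 × 200 = 0.02592 m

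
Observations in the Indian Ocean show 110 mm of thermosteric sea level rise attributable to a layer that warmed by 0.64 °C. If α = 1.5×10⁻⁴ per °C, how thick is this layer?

H = Δh/(αΔT) = 0.11 / (1.5×10⁻⁴ × 0.64) ≈ 1146 m

1150 m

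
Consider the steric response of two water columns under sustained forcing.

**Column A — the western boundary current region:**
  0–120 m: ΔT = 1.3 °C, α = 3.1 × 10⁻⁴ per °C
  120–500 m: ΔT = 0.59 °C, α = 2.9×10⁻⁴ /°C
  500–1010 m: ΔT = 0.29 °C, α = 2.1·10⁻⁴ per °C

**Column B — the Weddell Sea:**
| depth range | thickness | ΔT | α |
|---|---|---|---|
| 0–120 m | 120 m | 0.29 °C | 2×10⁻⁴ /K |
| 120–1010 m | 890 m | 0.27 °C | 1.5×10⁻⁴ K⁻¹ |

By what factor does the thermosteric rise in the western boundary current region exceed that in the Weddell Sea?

≈ 3.36×

A 120 × 3.1×10⁻⁴ × 1.3 = 0.04836 m
A 120–500 m: 2.9×10⁻⁴ × 0.59 × 380 = 0.065018 m
A 500–1010 m: 0.29 × 2.1×10⁻⁴ × 510 = 0.031059 m
A total: 0.144437 m
B 2×10⁻⁴ × 120 × 0.29 = 0.00696 m
B 120–1010 m: 0.27 × 1.5×10⁻⁴ × 890 = 0.036045 m
B total: 0.043005 m
Ratio: 0.144437 / 0.043005 ≈ 3.359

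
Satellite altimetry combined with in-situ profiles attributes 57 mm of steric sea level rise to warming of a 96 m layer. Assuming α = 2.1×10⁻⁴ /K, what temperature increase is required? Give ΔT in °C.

ΔT = Δh/(αH) = 0.057 / (2.1×10⁻⁴ × 96) ≈ 2.827 °C

ΔT ≈ 2.83 °C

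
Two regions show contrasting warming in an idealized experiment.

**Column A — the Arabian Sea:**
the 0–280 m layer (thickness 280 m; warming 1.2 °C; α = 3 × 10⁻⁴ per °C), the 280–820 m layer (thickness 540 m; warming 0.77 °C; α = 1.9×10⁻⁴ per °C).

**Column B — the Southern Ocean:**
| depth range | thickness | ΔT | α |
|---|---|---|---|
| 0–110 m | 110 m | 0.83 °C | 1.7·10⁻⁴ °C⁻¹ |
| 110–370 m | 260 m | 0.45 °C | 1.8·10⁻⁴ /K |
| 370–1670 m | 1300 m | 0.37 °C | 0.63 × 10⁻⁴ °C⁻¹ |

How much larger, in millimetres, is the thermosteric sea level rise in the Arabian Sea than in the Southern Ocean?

A Layer 1: 3×10⁻⁴ × 1.2 × 280 = 0.10080 m
A 0.77 × 540 × 1.9×10⁻⁴ = 0.079002 m
A total: 0.179802 m
B Layer 1: 110 × 0.83 × 1.7×10⁻⁴ = 0.015521 m
B 260 × 0.45 × 1.8×10⁻⁴ = 0.02106 m
B 370–1670 m: 1300 × 0.37 × 0.63×10⁻⁴ = 0.030303 m
B total: 0.066884 m
Difference: 0.179802 − 0.066884 = 0.112918 m

110 mm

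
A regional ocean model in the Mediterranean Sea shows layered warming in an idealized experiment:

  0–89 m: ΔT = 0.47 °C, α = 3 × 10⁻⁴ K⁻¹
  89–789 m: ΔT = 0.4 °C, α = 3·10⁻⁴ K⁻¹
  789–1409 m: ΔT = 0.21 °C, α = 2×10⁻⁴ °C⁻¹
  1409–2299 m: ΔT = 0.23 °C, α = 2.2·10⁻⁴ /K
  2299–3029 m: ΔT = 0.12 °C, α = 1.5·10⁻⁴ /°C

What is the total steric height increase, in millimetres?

181 mm

3×10⁻⁴ × 0.47 × 89 = 0.012549 m
700 × 0.4 × 3×10⁻⁴ = 0.08400 m
620 × 0.21 × 2×10⁻⁴ = 0.02604 m
Layer 4: 890 × 2.2×10⁻⁴ × 0.23 = 0.045034 m
730 × 1.5×10⁻⁴ × 0.12 = 0.01314 m
Δh = 0.012549 + 0.08400 + 0.02604 + 0.045034 + 0.01314 = 0.180763 m ≈ 181 mm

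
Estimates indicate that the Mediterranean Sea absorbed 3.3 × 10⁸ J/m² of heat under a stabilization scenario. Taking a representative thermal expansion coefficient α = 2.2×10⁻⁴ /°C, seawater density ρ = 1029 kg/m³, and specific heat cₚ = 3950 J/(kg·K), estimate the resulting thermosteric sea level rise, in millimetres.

Δh = αQ/(ρcₚ) = 2.2×10⁻⁴ × 3.3×10⁸ / (1029 × 3950) ≈ 0.017862 m

17.9 mm of thermosteric rise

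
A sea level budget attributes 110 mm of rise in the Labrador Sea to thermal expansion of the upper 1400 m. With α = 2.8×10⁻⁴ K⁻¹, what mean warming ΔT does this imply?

ΔT = Δh/(αH) = 0.11 / (2.8×10⁻⁴ × 1400) ≈ 0.2806 °C

0.28 °C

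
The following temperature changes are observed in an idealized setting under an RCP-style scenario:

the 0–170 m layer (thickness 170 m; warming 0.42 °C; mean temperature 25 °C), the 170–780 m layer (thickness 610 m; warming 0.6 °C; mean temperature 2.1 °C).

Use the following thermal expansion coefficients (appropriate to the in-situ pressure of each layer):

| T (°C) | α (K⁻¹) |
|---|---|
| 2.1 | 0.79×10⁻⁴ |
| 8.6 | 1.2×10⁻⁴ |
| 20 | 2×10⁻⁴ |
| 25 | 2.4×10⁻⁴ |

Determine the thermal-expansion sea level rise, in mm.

Layer 1 at 25 °C → α = 2.4×10⁻⁴ K⁻¹
Layer 2 at 2.1 °C → α = 0.79×10⁻⁴ K⁻¹
Layer 1: 170 × 0.42 × 2.4×10⁻⁴ = 0.017136 m
0.79×10⁻⁴ × 0.6 × 610 = 0.028914 m
Δh = 0.017136 + 0.028914 = 0.04605 m ≈ 46.1 mm

46.1 mm of thermosteric rise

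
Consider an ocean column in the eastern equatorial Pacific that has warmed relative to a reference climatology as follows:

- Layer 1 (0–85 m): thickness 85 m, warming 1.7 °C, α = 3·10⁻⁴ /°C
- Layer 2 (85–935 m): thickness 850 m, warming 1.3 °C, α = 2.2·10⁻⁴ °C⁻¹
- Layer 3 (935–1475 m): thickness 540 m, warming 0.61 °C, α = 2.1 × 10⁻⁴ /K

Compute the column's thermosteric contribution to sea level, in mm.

0–85 m: 85 × 3×10⁻⁴ × 1.7 = 0.04335 m
Layer 2: 1.3 × 850 × 2.2×10⁻⁴ = 0.24310 m
0.61 × 540 × 2.1×10⁻⁴ = 0.069174 m
Δh = 0.04335 + 0.24310 + 0.069174 = 0.355624 m ≈ 356 mm

356 mm of thermosteric rise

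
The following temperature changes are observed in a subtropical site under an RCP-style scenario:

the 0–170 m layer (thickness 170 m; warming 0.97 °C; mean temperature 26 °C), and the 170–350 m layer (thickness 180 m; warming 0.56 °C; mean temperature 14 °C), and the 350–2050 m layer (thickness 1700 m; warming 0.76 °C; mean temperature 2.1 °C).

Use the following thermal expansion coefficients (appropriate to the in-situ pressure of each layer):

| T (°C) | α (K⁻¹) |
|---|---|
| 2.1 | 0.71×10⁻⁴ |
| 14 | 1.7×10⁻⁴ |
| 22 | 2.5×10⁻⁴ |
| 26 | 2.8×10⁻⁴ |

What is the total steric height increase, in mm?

Layer 1 at 26 °C → α = 2.8×10⁻⁴ K⁻¹
Layer 2 at 14 °C → α = 1.7×10⁻⁴ K⁻¹
Layer 3 at 2.1 °C → α = 0.71×10⁻⁴ K⁻¹
0–170 m: 170 × 0.97 × 2.8×10⁻⁴ = 0.046172 m
Layer 2: 180 × 1.7×10⁻⁴ × 0.56 = 0.017136 m
Layer 3: 1700 × 0.76 × 0.71×10⁻⁴ = 0.091732 m
Δh = 0.046172 + 0.017136 + 0.091732 = 0.15504 m ≈ 155 mm

about 155 mm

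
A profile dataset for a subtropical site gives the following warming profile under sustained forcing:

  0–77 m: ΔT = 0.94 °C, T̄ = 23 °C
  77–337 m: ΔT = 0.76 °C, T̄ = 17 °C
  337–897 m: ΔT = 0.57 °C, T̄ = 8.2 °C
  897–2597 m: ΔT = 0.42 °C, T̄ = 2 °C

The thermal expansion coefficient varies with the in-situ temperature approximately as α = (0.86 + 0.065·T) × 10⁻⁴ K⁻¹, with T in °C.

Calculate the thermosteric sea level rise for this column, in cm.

Layer 1: α = (0.86 + 0.065×23)×10⁻⁴ = 2.355×10⁻⁴ K⁻¹
Layer 2: α = (0.86 + 0.065×17)×10⁻⁴ = 1.965×10⁻⁴ K⁻¹
Layer 3: α = (0.86 + 0.065×8.2)×10⁻⁴ = 1.393×10⁻⁴ K⁻¹
Layer 4: α = (0.86 + 0.065×2)×10⁻⁴ = 0.99×10⁻⁴ K⁻¹
Layer 1: 77 × 0.94 × 2.355×10⁻⁴ = 0.01704549 m
260 × 0.76 × 1.965×10⁻⁴ = 0.0388284 m
337–897 m: 1.393×10⁻⁴ × 560 × 0.57 = 0.04446456 m
0.99×10⁻⁴ × 1700 × 0.42 = 0.070686 m
Δh = 0.01704549 + 0.0388284 + 0.04446456 + 0.070686 = 0.17102445 m

17.1 cm of thermosteric rise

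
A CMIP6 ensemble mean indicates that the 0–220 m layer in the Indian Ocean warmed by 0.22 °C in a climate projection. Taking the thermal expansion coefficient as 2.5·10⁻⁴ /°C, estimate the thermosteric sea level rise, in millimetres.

12.1 mm

Δh = αΔT·H = 2.5×10⁻⁴ × 0.22 × 220 = 0.01210 m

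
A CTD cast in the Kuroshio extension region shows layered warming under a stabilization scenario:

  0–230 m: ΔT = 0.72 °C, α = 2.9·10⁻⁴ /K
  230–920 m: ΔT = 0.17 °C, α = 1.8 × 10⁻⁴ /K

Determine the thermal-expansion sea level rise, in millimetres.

Δh ≈ 69 mm

0–230 m: 0.72 × 2.9×10⁻⁴ × 230 = 0.048024 m
230–920 m: 1.8×10⁻⁴ × 690 × 0.17 = 0.021114 m
Δh = 0.048024 + 0.021114 = 0.069138 m ≈ 69 mm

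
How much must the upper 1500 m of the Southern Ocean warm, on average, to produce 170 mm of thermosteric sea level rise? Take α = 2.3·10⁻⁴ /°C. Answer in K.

ΔT = Δh/(αH) = 0.17 / (2.3×10⁻⁴ × 1500) ≈ 0.4928 K

0.49 K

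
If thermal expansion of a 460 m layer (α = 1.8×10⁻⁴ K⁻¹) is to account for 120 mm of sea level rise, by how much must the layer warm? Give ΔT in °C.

ΔT ≈ 1.45 °C

ΔT = Δh/(αH) = 0.12 / (1.8×10⁻⁴ × 460) ≈ 1.449 °C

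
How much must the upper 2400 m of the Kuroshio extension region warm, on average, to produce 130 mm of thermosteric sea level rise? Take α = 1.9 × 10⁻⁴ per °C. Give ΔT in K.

ΔT ≈ 0.285 K

ΔT = Δh/(αH) = 0.13 / (1.9×10⁻⁴ × 2400) ≈ 0.2851 K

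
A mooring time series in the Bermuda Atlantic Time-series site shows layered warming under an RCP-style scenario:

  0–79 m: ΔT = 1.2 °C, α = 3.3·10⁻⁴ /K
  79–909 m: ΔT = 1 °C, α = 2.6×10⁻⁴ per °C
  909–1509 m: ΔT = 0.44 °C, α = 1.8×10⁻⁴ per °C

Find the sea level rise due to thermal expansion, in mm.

295 mm of thermosteric rise

Layer 1: 3.3×10⁻⁴ × 79 × 1.2 = 0.031284 m
79–909 m: 2.6×10⁻⁴ × 830 × 1 = 0.21580 m
Layer 3: 0.44 × 600 × 1.8×10⁻⁴ = 0.04752 m
Δh = 0.031284 + 0.21580 + 0.04752 = 0.294604 m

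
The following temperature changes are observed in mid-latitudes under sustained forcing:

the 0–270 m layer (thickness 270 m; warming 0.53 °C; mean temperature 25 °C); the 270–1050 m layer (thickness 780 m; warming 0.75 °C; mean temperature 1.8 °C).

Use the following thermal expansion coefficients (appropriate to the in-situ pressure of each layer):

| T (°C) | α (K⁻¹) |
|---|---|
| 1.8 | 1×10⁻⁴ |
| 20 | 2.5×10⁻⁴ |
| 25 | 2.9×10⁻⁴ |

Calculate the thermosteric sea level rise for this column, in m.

Layer 1 at 25 °C → α = 2.9×10⁻⁴ K⁻¹
Layer 2 at 1.8 °C → α = 1×10⁻⁴ K⁻¹
Layer 1: 2.9×10⁻⁴ × 270 × 0.53 = 0.041499 m
780 × 1×10⁻⁴ × 0.75 = 0.05850 m
Δh = 0.041499 + 0.05850 = 0.099999 m

0.100 m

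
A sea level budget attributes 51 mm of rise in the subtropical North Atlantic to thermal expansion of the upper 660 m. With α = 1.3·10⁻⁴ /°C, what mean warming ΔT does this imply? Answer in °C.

ΔT = Δh/(αH) = 0.051 / (1.3×10⁻⁴ × 660) ≈ 0.5944 °C

0.594 °C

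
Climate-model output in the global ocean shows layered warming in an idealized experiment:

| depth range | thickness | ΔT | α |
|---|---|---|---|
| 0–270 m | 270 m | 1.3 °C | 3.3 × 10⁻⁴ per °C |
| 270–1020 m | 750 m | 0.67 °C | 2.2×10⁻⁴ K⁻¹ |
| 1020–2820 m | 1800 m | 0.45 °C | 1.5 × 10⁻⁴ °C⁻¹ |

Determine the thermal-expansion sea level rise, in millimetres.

Δh = 348 mm

1.3 × 3.3×10⁻⁴ × 270 = 0.11583 m
750 × 2.2×10⁻⁴ × 0.67 = 0.11055 m
0.45 × 1800 × 1.5×10⁻⁴ = 0.12150 m
Δh = 0.11583 + 0.11055 + 0.12150 = 0.34788 m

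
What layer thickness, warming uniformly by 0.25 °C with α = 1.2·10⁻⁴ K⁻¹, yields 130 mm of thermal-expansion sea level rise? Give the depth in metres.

4330 m

H = Δh/(αΔT) = 0.13 / (1.2×10⁻⁴ × 0.25) ≈ 4333 m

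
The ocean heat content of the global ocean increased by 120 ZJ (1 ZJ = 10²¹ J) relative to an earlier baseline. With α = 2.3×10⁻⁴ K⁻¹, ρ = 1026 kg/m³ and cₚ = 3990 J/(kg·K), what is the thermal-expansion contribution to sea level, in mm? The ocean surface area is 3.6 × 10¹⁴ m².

18.7 mm

Per unit area: Q = 120×10²¹ / (3.6×10¹⁴) ≈ 3.333×10⁸ J/m²
Δh = αQ/(ρcₚ) = 2.3×10⁻⁴ × 3.333×10⁸ / (1026 × 3990) ≈ 0.018726 m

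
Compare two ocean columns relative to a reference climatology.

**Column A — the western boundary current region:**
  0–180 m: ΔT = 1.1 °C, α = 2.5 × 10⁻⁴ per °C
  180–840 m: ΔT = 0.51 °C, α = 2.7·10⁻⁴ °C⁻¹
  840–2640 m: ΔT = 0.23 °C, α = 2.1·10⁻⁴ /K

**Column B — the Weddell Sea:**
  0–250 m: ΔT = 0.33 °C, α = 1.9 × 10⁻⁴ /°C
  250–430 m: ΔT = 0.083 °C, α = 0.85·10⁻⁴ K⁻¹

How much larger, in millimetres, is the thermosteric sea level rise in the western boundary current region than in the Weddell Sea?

210 mm

A 0–180 m: 2.5×10⁻⁴ × 1.1 × 180 = 0.04950 m
A 2.7×10⁻⁴ × 660 × 0.51 = 0.090882 m
A Layer 3: 0.23 × 1800 × 2.1×10⁻⁴ = 0.08694 m
A total: 0.227322 m
B Layer 1: 1.9×10⁻⁴ × 250 × 0.33 = 0.015675 m
B 250–430 m: 0.083 × 180 × 0.85×10⁻⁴ = 0.0012699 m
B total: 0.0169449 m
Difference: 0.227322 − 0.0169449 = 0.2103771 m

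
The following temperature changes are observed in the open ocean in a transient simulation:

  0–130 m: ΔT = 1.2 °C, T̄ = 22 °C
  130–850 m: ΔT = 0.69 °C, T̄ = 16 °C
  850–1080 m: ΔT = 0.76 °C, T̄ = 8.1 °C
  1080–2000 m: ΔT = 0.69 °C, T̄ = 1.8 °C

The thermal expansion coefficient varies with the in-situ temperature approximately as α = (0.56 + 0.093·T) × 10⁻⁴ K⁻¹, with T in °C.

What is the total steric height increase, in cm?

Δh ≈ 21.2 cm

Layer 1: α = (0.56 + 0.093×22)×10⁻⁴ = 2.606×10⁻⁴ K⁻¹
Layer 2: α = (0.56 + 0.093×16)×10⁻⁴ = 2.048×10⁻⁴ K⁻¹
Layer 3: α = (0.56 + 0.093×8.1)×10⁻⁴ = 1.3133×10⁻⁴ K⁻¹
Layer 4: α = (0.56 + 0.093×1.8)×10⁻⁴ = 0.7274×10⁻⁴ K⁻¹
0–130 m: 2.606×10⁻⁴ × 1.2 × 130 = 0.0406536 m
0.69 × 2.048×10⁻⁴ × 720 = 0.10174464 m
850–1080 m: 0.76 × 230 × 1.3133×10⁻⁴ = 0.022956484 m
0.7274×10⁻⁴ × 0.69 × 920 = 0.046175352 m
Δh = 0.0406536 + 0.10174464 + 0.022956484 + 0.046175352 = 0.211530076 m ≈ 21.2 cm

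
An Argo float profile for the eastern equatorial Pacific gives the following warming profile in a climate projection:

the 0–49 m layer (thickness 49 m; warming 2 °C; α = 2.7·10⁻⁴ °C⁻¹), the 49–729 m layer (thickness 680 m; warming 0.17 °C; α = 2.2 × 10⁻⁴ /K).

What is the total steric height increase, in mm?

about 52 mm

0–49 m: 2.7×10⁻⁴ × 49 × 2 = 0.02646 m
49–729 m: 0.17 × 2.2×10⁻⁴ × 680 = 0.025432 m
Δh = 0.02646 + 0.025432 = 0.051892 m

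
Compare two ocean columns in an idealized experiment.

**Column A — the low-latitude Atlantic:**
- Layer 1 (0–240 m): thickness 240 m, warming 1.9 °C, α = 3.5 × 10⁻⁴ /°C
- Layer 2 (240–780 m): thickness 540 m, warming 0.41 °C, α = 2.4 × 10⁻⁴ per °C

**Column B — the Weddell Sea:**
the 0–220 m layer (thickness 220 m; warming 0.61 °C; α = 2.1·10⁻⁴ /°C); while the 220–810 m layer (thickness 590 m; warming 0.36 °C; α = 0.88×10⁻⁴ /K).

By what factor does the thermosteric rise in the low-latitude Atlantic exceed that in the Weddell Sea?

4.5

A 0–240 m: 3.5×10⁻⁴ × 1.9 × 240 = 0.15960 m
A 240–780 m: 2.4×10⁻⁴ × 540 × 0.41 = 0.053136 m
A total: 0.212736 m
B 220 × 0.61 × 2.1×10⁻⁴ = 0.028182 m
B 0.88×10⁻⁴ × 590 × 0.36 = 0.0186912 m
B total: 0.0468732 m
Ratio: 0.212736 / 0.0468732 ≈ 4.539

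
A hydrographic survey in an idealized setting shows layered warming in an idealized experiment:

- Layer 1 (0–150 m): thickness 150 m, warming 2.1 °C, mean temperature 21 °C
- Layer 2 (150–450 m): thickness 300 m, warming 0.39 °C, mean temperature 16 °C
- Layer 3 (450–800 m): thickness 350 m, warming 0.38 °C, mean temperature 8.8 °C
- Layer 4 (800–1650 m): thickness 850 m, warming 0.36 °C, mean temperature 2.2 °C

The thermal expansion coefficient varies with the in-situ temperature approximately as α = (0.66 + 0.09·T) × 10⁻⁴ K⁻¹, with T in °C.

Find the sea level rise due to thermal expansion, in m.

Layer 1: α = (0.66 + 0.09×21)×10⁻⁴ = 2.55×10⁻⁴ K⁻¹
Layer 2: α = (0.66 + 0.09×16)×10⁻⁴ = 2.1×10⁻⁴ K⁻¹
Layer 3: α = (0.66 + 0.09×8.8)×10⁻⁴ = 1.452×10⁻⁴ K⁻¹
Layer 4: α = (0.66 + 0.09×2.2)×10⁻⁴ = 0.858×10⁻⁴ K⁻¹
Layer 1: 2.1 × 150 × 2.55×10⁻⁴ = 0.080325 m
Layer 2: 300 × 0.39 × 2.1×10⁻⁴ = 0.02457 m
350 × 0.38 × 1.452×10⁻⁴ = 0.0193116 m
800–1650 m: 0.36 × 0.858×10⁻⁴ × 850 = 0.0262548 m
Δh = 0.080325 + 0.02457 + 0.0193116 + 0.0262548 = 0.1504614 m ≈ 0.150 m

about 0.150 m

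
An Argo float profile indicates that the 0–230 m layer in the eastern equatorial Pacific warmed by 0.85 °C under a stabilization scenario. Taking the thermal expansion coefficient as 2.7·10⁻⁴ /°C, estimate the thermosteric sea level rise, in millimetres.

Δh = αΔT·H = 2.7×10⁻⁴ × 0.85 × 230 = 0.052785 m

52.8 mm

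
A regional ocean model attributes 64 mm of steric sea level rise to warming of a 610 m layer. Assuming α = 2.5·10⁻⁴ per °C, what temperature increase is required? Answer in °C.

ΔT ≈ 0.420 °C

ΔT = Δh/(αH) = 0.064 / (2.5×10⁻⁴ × 610) ≈ 0.4197 °C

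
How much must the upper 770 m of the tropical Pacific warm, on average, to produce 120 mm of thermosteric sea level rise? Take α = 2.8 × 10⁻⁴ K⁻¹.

0.557 °C

ΔT = Δh/(αH) = 0.12 / (2.8×10⁻⁴ × 770) ≈ 0.5566 °C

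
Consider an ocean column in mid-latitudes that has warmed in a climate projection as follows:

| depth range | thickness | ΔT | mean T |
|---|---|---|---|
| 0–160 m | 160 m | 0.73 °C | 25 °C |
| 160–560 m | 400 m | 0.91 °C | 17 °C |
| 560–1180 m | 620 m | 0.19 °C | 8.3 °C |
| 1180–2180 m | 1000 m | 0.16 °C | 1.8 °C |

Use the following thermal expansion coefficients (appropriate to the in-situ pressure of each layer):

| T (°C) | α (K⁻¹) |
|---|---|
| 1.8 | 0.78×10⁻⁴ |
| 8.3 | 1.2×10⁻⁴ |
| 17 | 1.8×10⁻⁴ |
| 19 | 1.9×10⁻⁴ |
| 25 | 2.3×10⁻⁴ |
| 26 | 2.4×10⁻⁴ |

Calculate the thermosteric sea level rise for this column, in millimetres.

120 mm

Layer 1 at 25 °C → α = 2.3×10⁻⁴ K⁻¹
Layer 2 at 17 °C → α = 1.8×10⁻⁴ K⁻¹
Layer 3 at 8.3 °C → α = 1.2×10⁻⁴ K⁻¹
Layer 4 at 1.8 °C → α = 0.78×10⁻⁴ K⁻¹
0–160 m: 160 × 2.3×10⁻⁴ × 0.73 = 0.026864 m
Layer 2: 400 × 1.8×10⁻⁴ × 0.91 = 0.06552 m
620 × 1.2×10⁻⁴ × 0.19 = 0.014136 m
1180–2180 m: 1000 × 0.16 × 0.78×10⁻⁴ = 0.01248 m
Δh = 0.026864 + 0.06552 + 0.014136 + 0.01248 = 0.11900 m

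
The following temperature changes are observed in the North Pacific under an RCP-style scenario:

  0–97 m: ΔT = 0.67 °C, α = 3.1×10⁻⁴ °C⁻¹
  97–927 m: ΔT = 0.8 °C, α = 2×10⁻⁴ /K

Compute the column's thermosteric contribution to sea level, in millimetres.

Δh ≈ 153 mm

Layer 1: 97 × 0.67 × 3.1×10⁻⁴ = 0.0201469 m
97–927 m: 830 × 2×10⁻⁴ × 0.8 = 0.13280 m
Δh = 0.0201469 + 0.13280 = 0.1529469 m ≈ 153 mm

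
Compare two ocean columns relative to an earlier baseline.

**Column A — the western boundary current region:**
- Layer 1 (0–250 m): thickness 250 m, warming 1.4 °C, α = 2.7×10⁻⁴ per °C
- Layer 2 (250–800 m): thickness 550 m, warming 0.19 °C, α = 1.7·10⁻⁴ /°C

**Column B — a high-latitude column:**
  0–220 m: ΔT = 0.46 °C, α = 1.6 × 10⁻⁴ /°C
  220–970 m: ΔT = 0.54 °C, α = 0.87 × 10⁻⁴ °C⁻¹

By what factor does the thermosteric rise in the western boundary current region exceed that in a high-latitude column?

≈ 2.2×

A 250 × 1.4 × 2.7×10⁻⁴ = 0.09450 m
A 250–800 m: 1.7×10⁻⁴ × 0.19 × 550 = 0.017765 m
A total: 0.112265 m
B 0.46 × 220 × 1.6×10⁻⁴ = 0.016192 m
B 0.54 × 750 × 0.87×10⁻⁴ = 0.035235 m
B total: 0.051427 m
Ratio: 0.112265 / 0.051427 ≈ 2.183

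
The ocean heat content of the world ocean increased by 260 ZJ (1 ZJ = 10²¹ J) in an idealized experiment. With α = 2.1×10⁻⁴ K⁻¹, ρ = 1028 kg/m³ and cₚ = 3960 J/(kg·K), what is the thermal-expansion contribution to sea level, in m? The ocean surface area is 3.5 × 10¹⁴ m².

Δh = 0.038 m

Per unit area: Q = 260×10²¹ / (3.5×10¹⁴) ≈ 7.429×10⁸ J/m²
Δh = αQ/(ρcₚ) = 2.1×10⁻⁴ × 7.429×10⁸ / (1028 × 3960) ≈ 0.038323 m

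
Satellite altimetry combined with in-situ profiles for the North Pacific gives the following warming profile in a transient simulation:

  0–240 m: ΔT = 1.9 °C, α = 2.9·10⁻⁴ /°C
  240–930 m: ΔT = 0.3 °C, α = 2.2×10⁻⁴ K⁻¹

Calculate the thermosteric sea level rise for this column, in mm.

178 mm of thermosteric rise

2.9×10⁻⁴ × 1.9 × 240 = 0.13224 m
690 × 0.3 × 2.2×10⁻⁴ = 0.04554 m
Δh = 0.13224 + 0.04554 = 0.17778 m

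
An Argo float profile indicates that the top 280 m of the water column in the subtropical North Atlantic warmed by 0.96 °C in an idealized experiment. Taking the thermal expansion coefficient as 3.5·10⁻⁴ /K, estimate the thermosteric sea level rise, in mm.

Δh ≈ 94 mm

Δh = αΔT·H = 3.5×10⁻⁴ × 0.96 × 280 = 0.09408 m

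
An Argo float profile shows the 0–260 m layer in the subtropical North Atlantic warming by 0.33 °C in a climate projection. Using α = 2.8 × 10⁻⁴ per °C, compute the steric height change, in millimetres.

Δh = αΔT·H = 2.8×10⁻⁴ × 0.33 × 260 = 0.024024 m

24.0 mm of thermosteric rise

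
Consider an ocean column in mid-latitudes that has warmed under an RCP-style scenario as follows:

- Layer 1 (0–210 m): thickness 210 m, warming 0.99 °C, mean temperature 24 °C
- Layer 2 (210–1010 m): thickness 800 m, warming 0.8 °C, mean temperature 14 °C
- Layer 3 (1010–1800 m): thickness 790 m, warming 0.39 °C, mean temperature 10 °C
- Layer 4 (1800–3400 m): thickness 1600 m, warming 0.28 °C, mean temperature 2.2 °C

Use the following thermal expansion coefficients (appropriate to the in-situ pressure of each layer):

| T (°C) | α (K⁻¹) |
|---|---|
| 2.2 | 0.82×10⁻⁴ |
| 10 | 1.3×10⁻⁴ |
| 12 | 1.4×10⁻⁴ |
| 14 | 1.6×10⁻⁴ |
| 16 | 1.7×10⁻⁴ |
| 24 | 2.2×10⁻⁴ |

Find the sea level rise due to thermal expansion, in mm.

Δh ≈ 220 mm

Layer 1 at 24 °C → α = 2.2×10⁻⁴ K⁻¹
Layer 2 at 14 °C → α = 1.6×10⁻⁴ K⁻¹
Layer 3 at 10 °C → α = 1.3×10⁻⁴ K⁻¹
Layer 4 at 2.2 °C → α = 0.82×10⁻⁴ K⁻¹
Layer 1: 0.99 × 210 × 2.2×10⁻⁴ = 0.045738 m
210–1010 m: 800 × 1.6×10⁻⁴ × 0.8 = 0.10240 m
1.3×10⁻⁴ × 0.39 × 790 = 0.040053 m
Layer 4: 1600 × 0.82×10⁻⁴ × 0.28 = 0.036736 m
Δh = 0.045738 + 0.10240 + 0.040053 + 0.036736 = 0.224927 m ≈ 220 mm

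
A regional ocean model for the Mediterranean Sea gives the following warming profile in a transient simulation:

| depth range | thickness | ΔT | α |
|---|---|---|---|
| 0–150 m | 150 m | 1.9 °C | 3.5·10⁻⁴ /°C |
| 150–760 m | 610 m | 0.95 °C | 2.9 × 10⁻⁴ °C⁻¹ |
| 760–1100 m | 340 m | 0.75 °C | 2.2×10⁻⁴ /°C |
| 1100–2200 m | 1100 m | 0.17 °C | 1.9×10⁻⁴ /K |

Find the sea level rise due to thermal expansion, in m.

0.359 m

0–150 m: 1.9 × 3.5×10⁻⁴ × 150 = 0.09975 m
150–760 m: 0.95 × 610 × 2.9×10⁻⁴ = 0.168055 m
2.2×10⁻⁴ × 0.75 × 340 = 0.05610 m
1100–2200 m: 1.9×10⁻⁴ × 1100 × 0.17 = 0.03553 m
Δh = 0.09975 + 0.168055 + 0.05610 + 0.03553 = 0.359435 m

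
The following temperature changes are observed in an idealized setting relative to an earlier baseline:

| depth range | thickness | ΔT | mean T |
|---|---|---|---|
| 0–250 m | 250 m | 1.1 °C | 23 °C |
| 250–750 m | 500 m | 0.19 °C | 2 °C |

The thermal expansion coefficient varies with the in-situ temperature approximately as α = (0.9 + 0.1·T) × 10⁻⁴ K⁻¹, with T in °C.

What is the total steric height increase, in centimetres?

Layer 1: α = (0.9 + 0.1×23)×10⁻⁴ = 3.2×10⁻⁴ K⁻¹
Layer 2: α = (0.9 + 0.1×2)×10⁻⁴ = 1.1×10⁻⁴ K⁻¹
0–250 m: 1.1 × 250 × 3.2×10⁻⁴ = 0.08800 m
1.1×10⁻⁴ × 500 × 0.19 = 0.01045 m
Δh = 0.08800 + 0.01045 = 0.09845 m

9.85 cm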